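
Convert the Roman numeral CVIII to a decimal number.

CVIII: C=100, V=5, I=1, I=1, I=1
100 + 5 + 1 + 1 + 1 = 108

108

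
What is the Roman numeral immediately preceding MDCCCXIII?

MDCCCXIII = 1813, so the previous integer is 1813 - 1 = 1812

MDCCCXII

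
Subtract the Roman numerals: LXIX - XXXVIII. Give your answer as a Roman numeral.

LXIX = 69
XXXVIII = 38
69 - 38 = 31

XXXI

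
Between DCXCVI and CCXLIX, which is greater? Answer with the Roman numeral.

DCXCVI = 696
CCXLIX = 249
696 is larger

DCXCVI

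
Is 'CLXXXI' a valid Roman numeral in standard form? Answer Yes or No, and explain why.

'CLXXXI': Check the rules: uses only the symbols I, V, X, L, C, D, M; no symbol is repeated more than three times in a row; V, L and D each appear at most once; no smaller symbol precedes a larger one (values never increase from left to right). Value: C (100) + L (50) + X (10) + X (10) + X (10) + I (1) = 181. So it is a valid standard Roman numeral.

Yes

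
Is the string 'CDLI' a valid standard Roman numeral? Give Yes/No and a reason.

'CDLI': Check the rules: uses only the symbols I, V, X, L, C, D, M; no symbol is repeated more than three times in a row; V, L and D each appear at most once; the only place a smaller symbol precedes a larger one is the allowed subtractive pair CD, the symbol right after such a pair (if any) is smaller than the pair's first symbol, and otherwise the values never increase from left to right. Value: CD (400) + L (50) + I (1) = 451. So it is a valid standard Roman numeral.

Yes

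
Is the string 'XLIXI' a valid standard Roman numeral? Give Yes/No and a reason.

'XLIXI': I cannot come right after the subtractive pair IX: once I is subtracted in IX, the next symbol must be smaller than I

No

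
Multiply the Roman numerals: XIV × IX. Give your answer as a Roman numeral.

XIV = 14
IX = 9
14 × 9 = 126

CXXVI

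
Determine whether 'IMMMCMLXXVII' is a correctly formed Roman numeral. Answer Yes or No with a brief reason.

'IMMMCMLXXVII': Invalid subtractive combination: IM

No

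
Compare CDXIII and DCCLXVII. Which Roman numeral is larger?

CDXIII = 413
DCCLXVII = 767
767 is larger

DCCLXVII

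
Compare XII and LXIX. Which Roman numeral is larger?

XII = 12
LXIX = 69
69 is larger

LXIX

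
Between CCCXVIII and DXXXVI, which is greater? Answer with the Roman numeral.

CCCXVIII = 318
DXXXVI = 536
536 is larger

DXXXVI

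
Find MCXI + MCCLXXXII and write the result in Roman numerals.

MCXI = 1111
MCCLXXXII = 1282
1111 + 1282 = 2393

MMCCCXCIII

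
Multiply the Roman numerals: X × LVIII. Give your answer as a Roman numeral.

X = 10
LVIII = 58
10 × 58 = 580

DLXXX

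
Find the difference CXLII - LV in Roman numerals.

CXLII = 142
LV = 55
142 - 55 = 87

LXXXVII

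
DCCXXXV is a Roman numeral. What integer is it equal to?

DCCXXXV: D=500, C=100, C=100, X=10, X=10, X=10, V=5
500 + 100 + 100 + 10 + 10 + 10 + 5 = 735

735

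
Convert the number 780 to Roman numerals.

Convert 780 to Roman numerals:
  780 contains 1×500 (D)
  280 contains 2×100 (CC)
  80 contains 1×50 (L)
  30 contains 3×10 (XXX)

DCCLXXX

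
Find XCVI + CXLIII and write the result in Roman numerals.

XCVI = 96
CXLIII = 143
96 + 143 = 239

CCXXXIX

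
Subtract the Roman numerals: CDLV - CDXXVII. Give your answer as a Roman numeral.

CDLV = 455
CDXXVII = 427
455 - 427 = 28

XXVIII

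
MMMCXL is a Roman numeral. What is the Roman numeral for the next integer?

MMMCXL = 3140; next is 3141

MMMCXLI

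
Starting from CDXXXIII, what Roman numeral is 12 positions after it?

CDXXXIII = 433
433 + 12 = 445

CDXLV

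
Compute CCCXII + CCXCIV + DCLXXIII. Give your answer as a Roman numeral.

CCCXII = 312, CCXCIV = 294, DCLXXIII = 673
312 + 294 = 606
606 + 673 = 1279

MCCLXXIX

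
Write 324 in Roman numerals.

Convert 324 to Roman numerals:
  324 contains 3×100 (CCC)
  24 contains 2×10 (XX)
  4 contains 1×4 (IV)

CCCXXIV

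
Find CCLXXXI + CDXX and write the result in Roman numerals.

CCLXXXI = 281
CDXX = 420
281 + 420 = 701

DCCI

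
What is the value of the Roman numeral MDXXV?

MDXXV: M=1000, D=500, X=10, X=10, V=5
1000 + 500 + 10 + 10 + 5 = 1525

1525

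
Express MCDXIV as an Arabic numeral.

MCDXIV: M=1000, CD=400, X=10, IV=4
1000 + 400 + 10 + 4 = 1414

1414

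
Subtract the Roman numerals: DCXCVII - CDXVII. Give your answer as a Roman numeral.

DCXCVII = 697
CDXVII = 417
697 - 417 = 280

CCLXXX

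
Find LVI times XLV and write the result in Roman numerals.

LVI = 56
XLV = 45
56 × 45 = 2520

MMDXX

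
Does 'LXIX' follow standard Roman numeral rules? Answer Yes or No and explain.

'LXIX': Check the rules: uses only the symbols I, V, X, L, C, D, M; no symbol is repeated more than three times in a row; V, L and D each appear at most once; the only place a smaller symbol precedes a larger one is the allowed subtractive pair IX, the symbol right after such a pair (if any) is smaller than the pair's first symbol, and otherwise the values never increase from left to right. Value: L (50) + X (10) + IX (9) = 69. So it is a valid standard Roman numeral.

Yes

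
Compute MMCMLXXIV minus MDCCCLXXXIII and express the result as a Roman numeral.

MMCMLXXIV = 2974
MDCCCLXXXIII = 1883
2974 - 1883 = 1091

MXCI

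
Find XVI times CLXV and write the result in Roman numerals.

XVI = 16
CLXV = 165
16 × 165 = 2640

MMDCXL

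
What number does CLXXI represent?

CLXXI: C=100, L=50, X=10, X=10, I=1
100 + 50 + 10 + 10 + 1 = 171

171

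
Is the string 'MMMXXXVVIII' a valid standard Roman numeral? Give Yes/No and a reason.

'MMMXXXVVIII': V should not appear more than once

No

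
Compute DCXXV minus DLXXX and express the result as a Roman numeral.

DCXXV = 625
DLXXX = 580
625 - 580 = 45

XLV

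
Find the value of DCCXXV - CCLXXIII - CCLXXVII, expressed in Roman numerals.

DCCXXV = 725, CCLXXIII = 273, CCLXXVII = 277
725 - 273 = 452
452 - 277 = 175

CLXXV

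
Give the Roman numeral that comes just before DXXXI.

DXXXI = 531; previous is 530

DXXX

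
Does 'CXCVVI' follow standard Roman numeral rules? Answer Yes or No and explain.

'CXCVVI': V should not appear more than once

No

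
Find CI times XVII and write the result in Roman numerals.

CI = 101
XVII = 17
101 × 17 = 1717

MDCCXVII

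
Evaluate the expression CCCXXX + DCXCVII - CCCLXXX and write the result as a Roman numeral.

CCCXXX = 330, DCXCVII = 697, CCCLXXX = 380
330 + 697 = 1027
1027 - 380 = 647

DCXLVII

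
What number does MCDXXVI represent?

MCDXXVI: M=1000, CD=400, X=10, X=10, V=5, I=1
1000 + 400 + 10 + 10 + 5 + 1 = 1426

1426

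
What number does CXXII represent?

CXXII: C=100, X=10, X=10, I=1, I=1
100 + 10 + 10 + 1 + 1 = 122

122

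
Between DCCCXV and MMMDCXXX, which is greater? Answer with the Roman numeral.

DCCCXV = 815
MMMDCXXX = 3630
3630 is larger

MMMDCXXX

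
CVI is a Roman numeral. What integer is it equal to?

CVI: C=100, V=5, I=1
100 + 5 + 1 = 106

106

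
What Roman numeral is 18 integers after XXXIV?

XXXIV = 34
34 + 18 = 52

LII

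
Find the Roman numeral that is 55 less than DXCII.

DXCII = 592
592 - 55 = 537

DXXXVII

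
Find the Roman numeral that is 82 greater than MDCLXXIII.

MDCLXXIII = 1673
1673 + 82 = 1755

MDCCLV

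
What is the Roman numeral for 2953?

Convert 2953 to Roman numerals:
  2953 contains 2×1000 (MM)
  953 contains 1×900 (CM)
  53 contains 1×50 (L)
  3 contains 3×1 (III)

MMCMLIII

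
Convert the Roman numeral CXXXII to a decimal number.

CXXXII: C=100, X=10, X=10, X=10, I=1, I=1
100 + 10 + 10 + 10 + 1 + 1 = 132

132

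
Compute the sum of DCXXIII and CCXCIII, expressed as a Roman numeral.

DCXXIII = 623
CCXCIII = 293
623 + 293 = 916

CMXVI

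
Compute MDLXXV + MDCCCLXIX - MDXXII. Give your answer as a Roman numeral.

MDLXXV = 1575, MDCCCLXIX = 1869, MDXXII = 1522
1575 + 1869 = 3444
3444 - 1522 = 1922

MCMXXII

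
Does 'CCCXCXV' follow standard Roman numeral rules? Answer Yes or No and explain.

'CCCXCXV': X cannot come right after the subtractive pair XC: once X is subtracted in XC, the next symbol must be smaller than X

No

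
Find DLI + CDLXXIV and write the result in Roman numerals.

DLI = 551
CDLXXIV = 474
551 + 474 = 1025

MXXV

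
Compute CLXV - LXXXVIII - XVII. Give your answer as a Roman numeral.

CLXV = 165, LXXXVIII = 88, XVII = 17
165 - 88 = 77
77 - 17 = 60

LX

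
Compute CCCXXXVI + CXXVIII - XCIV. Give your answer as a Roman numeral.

CCCXXXVI = 336, CXXVIII = 128, XCIV = 94
336 + 128 = 464
464 - 94 = 370

CCCLXX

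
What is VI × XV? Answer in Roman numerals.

VI = 6
XV = 15
6 × 15 = 90

XC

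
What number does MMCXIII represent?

MMCXIII: M=1000, M=1000, C=100, X=10, I=1, I=1, I=1
1000 + 1000 + 100 + 10 + 1 + 1 + 1 = 2113

2113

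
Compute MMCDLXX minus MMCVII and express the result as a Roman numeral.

MMCDLXX = 2470
MMCVII = 2107
2470 - 2107 = 363

CCCLXIII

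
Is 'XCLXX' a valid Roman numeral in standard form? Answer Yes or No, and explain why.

'XCLXX': X (position 1) comes before the larger symbol L (position 3) without being directly in front of it as a subtractive pair; apart from IV, IX, XL, XC, CD and CM, symbols must go from largest to smallest

No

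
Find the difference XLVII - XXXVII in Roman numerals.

XLVII = 47
XXXVII = 37
47 - 37 = 10

X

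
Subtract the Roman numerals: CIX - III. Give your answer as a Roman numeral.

CIX = 109
III = 3
109 - 3 = 106

CVI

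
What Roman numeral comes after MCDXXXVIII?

MCDXXXVIII = 1438, so the next integer is 1438 + 1 = 1439

MCDXXXIX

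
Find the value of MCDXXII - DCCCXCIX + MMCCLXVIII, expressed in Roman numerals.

MCDXXII = 1422, DCCCXCIX = 899, MMCCLXVIII = 2268
1422 - 899 = 523
523 + 2268 = 2791

MMDCCXCI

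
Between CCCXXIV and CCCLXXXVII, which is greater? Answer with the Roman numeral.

CCCXXIV = 324
CCCLXXXVII = 387
387 is larger

CCCLXXXVII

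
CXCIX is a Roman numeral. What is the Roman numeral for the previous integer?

CXCIX = 199, so the previous integer is 199 - 1 = 198

CXCVIII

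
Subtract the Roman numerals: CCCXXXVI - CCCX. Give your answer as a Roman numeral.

CCCXXXVI = 336
CCCX = 310
336 - 310 = 26

XXVI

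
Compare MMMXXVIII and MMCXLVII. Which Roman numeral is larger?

MMMXXVIII = 3028
MMCXLVII = 2147
3028 is larger

MMMXXVIII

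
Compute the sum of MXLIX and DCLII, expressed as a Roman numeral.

MXLIX = 1049
DCLII = 652
1049 + 652 = 1701

MDCCI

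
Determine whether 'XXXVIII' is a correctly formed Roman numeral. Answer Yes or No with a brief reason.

'XXXVIII': Check the rules: uses only the symbols I, V, X, L, C, D, M; no symbol is repeated more than three times in a row; V, L and D each appear at most once; no smaller symbol precedes a larger one (values never increase from left to right). Value: X (10) + X (10) + X (10) + V (5) + I (1) + I (1) + I (1) = 38. So it is a valid standard Roman numeral.

Yes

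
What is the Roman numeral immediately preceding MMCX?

MMCX = 2110, so the previous integer is 2110 - 1 = 2109

MMCIX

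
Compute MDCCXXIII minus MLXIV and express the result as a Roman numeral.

MDCCXXIII = 1723
MLXIV = 1064
1723 - 1064 = 659

DCLIX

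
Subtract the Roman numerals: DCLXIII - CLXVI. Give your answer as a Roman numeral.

DCLXIII = 663
CLXVI = 166
663 - 166 = 497

CDXCVII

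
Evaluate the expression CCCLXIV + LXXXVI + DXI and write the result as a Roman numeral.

CCCLXIV = 364, LXXXVI = 86, DXI = 511
364 + 86 = 450
450 + 511 = 961

CMLXI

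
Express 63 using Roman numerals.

Convert 63 to Roman numerals:
  63 contains 1×50 (L)
  13 contains 1×10 (X)
  3 contains 3×1 (III)

LXIII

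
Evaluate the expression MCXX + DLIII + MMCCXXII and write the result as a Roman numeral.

MCXX = 1120, DLIII = 553, MMCCXXII = 2222
1120 + 553 = 1673
1673 + 2222 = 3895

MMMDCCCXCV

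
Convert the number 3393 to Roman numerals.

Convert 3393 to Roman numerals:
  3393 contains 3×1000 (MMM)
  393 contains 3×100 (CCC)
  93 contains 1×90 (XC)
  3 contains 3×1 (III)

MMMCCCXCIII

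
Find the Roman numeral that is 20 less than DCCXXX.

DCCXXX = 730
730 - 20 = 710

DCCX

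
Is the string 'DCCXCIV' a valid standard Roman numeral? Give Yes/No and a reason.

'DCCXCIV': Check the rules: uses only the symbols I, V, X, L, C, D, M; no symbol is repeated more than three times in a row; V, L and D each appear at most once; the only places a smaller symbol precedes a larger one are the allowed subtractive pairs XC, IV, the symbol right after such a pair (if any) is smaller than the pair's first symbol, and otherwise the values never increase from left to right. Value: D (500) + C (100) + C (100) + XC (90) + IV (4) = 794. So it is a valid standard Roman numeral.

Yes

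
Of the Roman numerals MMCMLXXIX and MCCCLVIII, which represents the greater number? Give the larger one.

MMCMLXXIX = 2979
MCCCLVIII = 1358
2979 is larger

MMCMLXXIX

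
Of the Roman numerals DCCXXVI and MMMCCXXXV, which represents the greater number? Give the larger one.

DCCXXVI = 726
MMMCCXXXV = 3235
3235 is larger

MMMCCXXXV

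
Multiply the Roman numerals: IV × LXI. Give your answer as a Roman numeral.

IV = 4
LXI = 61
4 × 61 = 244

CCXLIV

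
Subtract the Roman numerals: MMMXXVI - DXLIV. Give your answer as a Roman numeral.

MMMXXVI = 3026
DXLIV = 544
3026 - 544 = 2482

MMCDLXXXII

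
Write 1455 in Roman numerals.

Convert 1455 to Roman numerals:
  1455 contains 1×1000 (M)
  455 contains 1×400 (CD)
  55 contains 1×50 (L)
  5 contains 1×5 (V)

MCDLV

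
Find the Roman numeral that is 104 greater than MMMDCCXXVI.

MMMDCCXXVI = 3726
3726 + 104 = 3830

MMMDCCCXXX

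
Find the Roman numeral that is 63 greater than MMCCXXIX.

MMCCXXIX = 2229
2229 + 63 = 2292

MMCCXCII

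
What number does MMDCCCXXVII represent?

MMDCCCXXVII: M=1000, M=1000, D=500, C=100, C=100, C=100, X=10, X=10, V=5, I=1, I=1
1000 + 1000 + 500 + 100 + 100 + 100 + 10 + 10 + 5 + 1 + 1 = 2827

2827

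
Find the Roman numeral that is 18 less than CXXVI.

CXXVI = 126
126 - 18 = 108

CVIII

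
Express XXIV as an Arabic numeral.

XXIV: X=10, X=10, IV=4
10 + 10 + 4 = 24

24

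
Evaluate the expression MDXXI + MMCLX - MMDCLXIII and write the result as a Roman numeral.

MDXXI = 1521, MMCLX = 2160, MMDCLXIII = 2663
1521 + 2160 = 3681
3681 - 2663 = 1018

MXVIII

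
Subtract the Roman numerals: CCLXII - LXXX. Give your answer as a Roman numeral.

CCLXII = 262
LXXX = 80
262 - 80 = 182

CLXXXII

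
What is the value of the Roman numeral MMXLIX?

MMXLIX: M=1000, M=1000, XL=40, IX=9
1000 + 1000 + 40 + 9 = 2049

2049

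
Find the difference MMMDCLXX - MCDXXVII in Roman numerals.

MMMDCLXX = 3670
MCDXXVII = 1427
3670 - 1427 = 2243

MMCCXLIII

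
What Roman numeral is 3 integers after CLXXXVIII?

CLXXXVIII = 188
188 + 3 = 191

CXCI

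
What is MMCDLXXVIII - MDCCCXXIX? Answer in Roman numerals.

MMCDLXXVIII = 2478
MDCCCXXIX = 1829
2478 - 1829 = 649

DCXLIX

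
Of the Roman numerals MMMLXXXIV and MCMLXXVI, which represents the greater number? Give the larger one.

MMMLXXXIV = 3084
MCMLXXVI = 1976
3084 is larger

MMMLXXXIV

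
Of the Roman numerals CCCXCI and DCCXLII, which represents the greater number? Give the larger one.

CCCXCI = 391
DCCXLII = 742
742 is larger

DCCXLII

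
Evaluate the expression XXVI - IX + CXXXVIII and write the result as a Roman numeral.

XXVI = 26, IX = 9, CXXXVIII = 138
26 - 9 = 17
17 + 138 = 155

CLV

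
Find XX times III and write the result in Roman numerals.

XX = 20
III = 3
20 × 3 = 60

LX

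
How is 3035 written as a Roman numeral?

Convert 3035 to Roman numerals:
  3035 contains 3×1000 (MMM)
  35 contains 3×10 (XXX)
  5 contains 1×5 (V)

MMMXXXV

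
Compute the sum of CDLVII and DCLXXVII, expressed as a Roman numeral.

CDLVII = 457
DCLXXVII = 677
457 + 677 = 1134

MCXXXIV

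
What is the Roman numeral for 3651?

Convert 3651 to Roman numerals:
  3651 contains 3×1000 (MMM)
  651 contains 1×500 (D)
  151 contains 1×100 (C)
  51 contains 1×50 (L)
  1 contains 1×1 (I)

MMMDCLI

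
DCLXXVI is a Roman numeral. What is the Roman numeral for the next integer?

DCLXXVI = 676; next is 677

DCLXXVII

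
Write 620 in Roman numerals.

Convert 620 to Roman numerals:
  620 contains 1×500 (D)
  120 contains 1×100 (C)
  20 contains 2×10 (XX)

DCXX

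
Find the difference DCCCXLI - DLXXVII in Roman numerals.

DCCCXLI = 841
DLXXVII = 577
841 - 577 = 264

CCLXIV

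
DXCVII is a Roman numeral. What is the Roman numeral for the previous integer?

DXCVII = 597; previous is 596

DXCVI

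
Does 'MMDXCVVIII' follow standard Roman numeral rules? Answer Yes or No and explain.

'MMDXCVVIII': V should not appear more than once

No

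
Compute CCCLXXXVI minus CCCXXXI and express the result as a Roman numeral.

CCCLXXXVI = 386
CCCXXXI = 331
386 - 331 = 55

LV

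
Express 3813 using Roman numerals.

Convert 3813 to Roman numerals:
  3813 contains 3×1000 (MMM)
  813 contains 1×500 (D)
  313 contains 3×100 (CCC)
  13 contains 1×10 (X)
  3 contains 3×1 (III)

MMMDCCCXIII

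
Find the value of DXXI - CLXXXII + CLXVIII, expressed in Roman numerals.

DXXI = 521, CLXXXII = 182, CLXVIII = 168
521 - 182 = 339
339 + 168 = 507

DVII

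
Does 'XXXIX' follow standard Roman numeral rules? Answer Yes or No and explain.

'XXXIX': Check the rules: uses only the symbols I, V, X, L, C, D, M; no symbol is repeated more than three times in a row; V, L and D each appear at most once; the only place a smaller symbol precedes a larger one is the allowed subtractive pair IX, the symbol right after such a pair (if any) is smaller than the pair's first symbol, and otherwise the values never increase from left to right. Value: X (10) + X (10) + X (10) + IX (9) = 39. So it is a valid standard Roman numeral.

Yes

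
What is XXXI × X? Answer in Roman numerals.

XXXI = 31
X = 10
31 × 10 = 310

CCCX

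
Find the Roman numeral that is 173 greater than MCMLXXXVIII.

MCMLXXXVIII = 1988
1988 + 173 = 2161

MMCLXI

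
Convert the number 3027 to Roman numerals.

Convert 3027 to Roman numerals:
  3027 contains 3×1000 (MMM)
  27 contains 2×10 (XX)
  7 contains 1×5 (V)
  2 contains 2×1 (II)

MMMXXVII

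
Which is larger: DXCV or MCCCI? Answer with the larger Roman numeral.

DXCV = 595
MCCCI = 1301
1301 is larger

MCCCI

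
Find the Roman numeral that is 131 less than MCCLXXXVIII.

MCCLXXXVIII = 1288
1288 - 131 = 1157

MCLVII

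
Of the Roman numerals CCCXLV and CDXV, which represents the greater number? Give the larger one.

CCCXLV = 345
CDXV = 415
415 is larger

CDXV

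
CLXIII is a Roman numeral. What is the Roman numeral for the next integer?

CLXIII = 163, so the next integer is 163 + 1 = 164

CLXIV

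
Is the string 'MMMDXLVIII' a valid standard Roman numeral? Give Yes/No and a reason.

'MMMDXLVIII': Check the rules: uses only the symbols I, V, X, L, C, D, M; no symbol is repeated more than three times in a row; V, L and D each appear at most once; the only place a smaller symbol precedes a larger one is the allowed subtractive pair XL, the symbol right after such a pair (if any) is smaller than the pair's first symbol, and otherwise the values never increase from left to right. Value: M (1000) + M (1000) + M (1000) + D (500) + XL (40) + V (5) + I (1) + I (1) + I (1) = 3548. So it is a valid standard Roman numeral.

Yes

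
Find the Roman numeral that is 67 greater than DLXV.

DLXV = 565
565 + 67 = 632

DCXXXII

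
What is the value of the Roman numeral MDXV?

MDXV: M=1000, D=500, X=10, V=5
1000 + 500 + 10 + 5 = 1515

1515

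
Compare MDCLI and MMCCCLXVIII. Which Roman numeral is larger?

MDCLI = 1651
MMCCCLXVIII = 2368
2368 is larger

MMCCCLXVIII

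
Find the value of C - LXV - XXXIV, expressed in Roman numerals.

C = 100, LXV = 65, XXXIV = 34
100 - 65 = 35
35 - 34 = 1

I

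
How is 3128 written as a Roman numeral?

Convert 3128 to Roman numerals:
  3128 contains 3×1000 (MMM)
  128 contains 1×100 (C)
  28 contains 2×10 (XX)
  8 contains 1×5 (V)
  3 contains 3×1 (III)

MMMCXXVIII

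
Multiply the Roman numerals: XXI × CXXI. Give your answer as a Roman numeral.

XXI = 21
CXXI = 121
21 × 121 = 2541

MMDXLI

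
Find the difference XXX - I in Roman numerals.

XXX = 30
I = 1
30 - 1 = 29

XXIX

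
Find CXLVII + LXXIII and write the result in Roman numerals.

CXLVII = 147
LXXIII = 73
147 + 73 = 220

CCXX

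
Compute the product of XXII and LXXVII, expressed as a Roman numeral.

XXII = 22
LXXVII = 77
22 × 77 = 1694

MDCXCIV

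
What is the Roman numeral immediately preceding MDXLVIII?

MDXLVIII = 1548; previous is 1547

MDXLVII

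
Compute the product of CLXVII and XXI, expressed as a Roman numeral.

CLXVII = 167
XXI = 21
167 × 21 = 3507

MMMDVII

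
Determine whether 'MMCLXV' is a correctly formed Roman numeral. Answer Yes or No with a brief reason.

'MMCLXV': Check the rules: uses only the symbols I, V, X, L, C, D, M; no symbol is repeated more than three times in a row; V, L and D each appear at most once; no smaller symbol precedes a larger one (values never increase from left to right). Value: M (1000) + M (1000) + C (100) + L (50) + X (10) + V (5) = 2165. So it is a valid standard Roman numeral.

Yes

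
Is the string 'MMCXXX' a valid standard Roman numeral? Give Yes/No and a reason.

'MMCXXX': Check the rules: uses only the symbols I, V, X, L, C, D, M; no symbol is repeated more than three times in a row; V, L and D each appear at most once; no smaller symbol precedes a larger one (values never increase from left to right). Value: M (1000) + M (1000) + C (100) + X (10) + X (10) + X (10) = 2130. So it is a valid standard Roman numeral.

Yes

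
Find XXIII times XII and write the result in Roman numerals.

XXIII = 23
XII = 12
23 × 12 = 276

CCLXXVI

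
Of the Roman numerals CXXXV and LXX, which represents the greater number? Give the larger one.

CXXXV = 135
LXX = 70
135 is larger

CXXXV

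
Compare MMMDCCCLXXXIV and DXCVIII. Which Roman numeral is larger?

MMMDCCCLXXXIV = 3884
DXCVIII = 598
3884 is larger

MMMDCCCLXXXIV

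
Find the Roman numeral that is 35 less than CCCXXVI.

CCCXXVI = 326
326 - 35 = 291

CCXCI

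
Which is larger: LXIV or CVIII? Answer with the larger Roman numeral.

LXIV = 64
CVIII = 108
108 is larger

CVIII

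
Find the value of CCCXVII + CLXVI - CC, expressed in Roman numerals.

CCCXVII = 317, CLXVI = 166, CC = 200
317 + 166 = 483
483 - 200 = 283

CCLXXXIII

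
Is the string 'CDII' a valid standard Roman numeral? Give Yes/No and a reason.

'CDII': Check the rules: uses only the symbols I, V, X, L, C, D, M; no symbol is repeated more than three times in a row; V, L and D each appear at most once; the only place a smaller symbol precedes a larger one is the allowed subtractive pair CD, the symbol right after such a pair (if any) is smaller than the pair's first symbol, and otherwise the values never increase from left to right. Value: CD (400) + I (1) + I (1) = 402. So it is a valid standard Roman numeral.

Yes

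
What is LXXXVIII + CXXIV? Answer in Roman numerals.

LXXXVIII = 88
CXXIV = 124
88 + 124 = 212

CCXII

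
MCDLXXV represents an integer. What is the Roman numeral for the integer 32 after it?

MCDLXXV = 1475
1475 + 32 = 1507

MDVII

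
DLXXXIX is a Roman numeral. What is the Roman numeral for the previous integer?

DLXXXIX = 589, so the previous integer is 589 - 1 = 588

DLXXXVIII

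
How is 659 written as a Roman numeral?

Convert 659 to Roman numerals:
  659 contains 1×500 (D)
  159 contains 1×100 (C)
  59 contains 1×50 (L)
  9 contains 1×9 (IX)

DCLIX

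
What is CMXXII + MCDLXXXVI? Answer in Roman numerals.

CMXXII = 922
MCDLXXXVI = 1486
922 + 1486 = 2408

MMCDVIII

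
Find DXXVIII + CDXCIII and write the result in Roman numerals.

DXXVIII = 528
CDXCIII = 493
528 + 493 = 1021

MXXI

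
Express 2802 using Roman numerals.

Convert 2802 to Roman numerals:
  2802 contains 2×1000 (MM)
  802 contains 1×500 (D)
  302 contains 3×100 (CCC)
  2 contains 2×1 (II)

MMDCCCII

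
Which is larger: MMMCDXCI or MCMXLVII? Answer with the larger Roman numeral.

MMMCDXCI = 3491
MCMXLVII = 1947
3491 is larger

MMMCDXCI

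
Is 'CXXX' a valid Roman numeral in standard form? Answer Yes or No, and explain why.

'CXXX': Check the rules: uses only the symbols I, V, X, L, C, D, M; no symbol is repeated more than three times in a row; V, L and D each appear at most once; no smaller symbol precedes a larger one (values never increase from left to right). Value: C (100) + X (10) + X (10) + X (10) = 130. So it is a valid standard Roman numeral.

Yes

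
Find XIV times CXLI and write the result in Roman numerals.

XIV = 14
CXLI = 141
14 × 141 = 1974

MCMLXXIV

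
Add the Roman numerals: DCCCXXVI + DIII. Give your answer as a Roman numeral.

DCCCXXVI = 826
DIII = 503
826 + 503 = 1329

MCCCXXIX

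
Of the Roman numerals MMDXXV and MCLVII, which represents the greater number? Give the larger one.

MMDXXV = 2525
MCLVII = 1157
2525 is larger

MMDXXV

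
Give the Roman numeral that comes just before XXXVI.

XXXVI = 36; previous is 35

XXXV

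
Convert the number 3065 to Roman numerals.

Convert 3065 to Roman numerals:
  3065 contains 3×1000 (MMM)
  65 contains 1×50 (L)
  15 contains 1×10 (X)
  5 contains 1×5 (V)

MMMLXV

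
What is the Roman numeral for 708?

Convert 708 to Roman numerals:
  708 contains 1×500 (D)
  208 contains 2×100 (CC)
  8 contains 1×5 (V)
  3 contains 3×1 (III)

DCCVIII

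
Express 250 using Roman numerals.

Convert 250 to Roman numerals:
  250 contains 2×100 (CC)
  50 contains 1×50 (L)

CCL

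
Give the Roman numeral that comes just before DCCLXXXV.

DCCLXXXV = 785, so the previous integer is 785 - 1 = 784

DCCLXXXIV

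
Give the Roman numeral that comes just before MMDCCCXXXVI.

MMDCCCXXXVI = 2836, so the previous integer is 2836 - 1 = 2835

MMDCCCXXXV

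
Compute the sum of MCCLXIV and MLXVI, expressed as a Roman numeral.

MCCLXIV = 1264
MLXVI = 1066
1264 + 1066 = 2330

MMCCCXXX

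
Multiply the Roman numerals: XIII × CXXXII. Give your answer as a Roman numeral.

XIII = 13
CXXXII = 132
13 × 132 = 1716

MDCCXVI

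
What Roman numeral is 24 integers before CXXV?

CXXV = 125
125 - 24 = 101

CI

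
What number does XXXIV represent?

XXXIV: X=10, X=10, X=10, IV=4
10 + 10 + 10 + 4 = 34

34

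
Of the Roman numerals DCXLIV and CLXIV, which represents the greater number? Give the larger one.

DCXLIV = 644
CLXIV = 164
644 is larger

DCXLIV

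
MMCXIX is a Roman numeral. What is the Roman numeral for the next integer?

MMCXIX = 2119, so the next integer is 2119 + 1 = 2120

MMCXX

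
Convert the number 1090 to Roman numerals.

Convert 1090 to Roman numerals:
  1090 contains 1×1000 (M)
  90 contains 1×90 (XC)

MXC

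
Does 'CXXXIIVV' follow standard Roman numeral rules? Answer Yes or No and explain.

'CXXXIIVV': V should not appear more than once

No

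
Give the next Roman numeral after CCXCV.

CCXCV = 295; next is 296

CCXCVI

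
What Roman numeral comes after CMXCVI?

CMXCVI = 996, so the next integer is 996 + 1 = 997

CMXCVII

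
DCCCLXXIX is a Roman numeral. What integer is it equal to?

DCCCLXXIX: D=500, C=100, C=100, C=100, L=50, X=10, X=10, IX=9
500 + 100 + 100 + 100 + 50 + 10 + 10 + 9 = 879

879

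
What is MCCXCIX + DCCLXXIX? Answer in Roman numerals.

MCCXCIX = 1299
DCCLXXIX = 779
1299 + 779 = 2078

MMLXXVIII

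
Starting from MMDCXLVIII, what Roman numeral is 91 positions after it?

MMDCXLVIII = 2648
2648 + 91 = 2739

MMDCCXXXIX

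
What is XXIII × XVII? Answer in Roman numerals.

XXIII = 23
XVII = 17
23 × 17 = 391

CCCXCI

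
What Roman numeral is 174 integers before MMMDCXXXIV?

MMMDCXXXIV = 3634
3634 - 174 = 3460

MMMCDLX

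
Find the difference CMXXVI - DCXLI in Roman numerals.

CMXXVI = 926
DCXLI = 641
926 - 641 = 285

CCLXXXV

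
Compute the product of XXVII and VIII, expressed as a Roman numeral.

XXVII = 27
VIII = 8
27 × 8 = 216

CCXVI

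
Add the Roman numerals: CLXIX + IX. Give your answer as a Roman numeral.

CLXIX = 169
IX = 9
169 + 9 = 178

CLXXVIII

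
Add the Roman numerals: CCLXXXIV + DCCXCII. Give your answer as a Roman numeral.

CCLXXXIV = 284
DCCXCII = 792
284 + 792 = 1076

MLXXVI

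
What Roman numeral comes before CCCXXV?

CCCXXV = 325; previous is 324

CCCXXIV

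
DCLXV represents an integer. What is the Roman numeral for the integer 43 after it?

DCLXV = 665
665 + 43 = 708

DCCVIII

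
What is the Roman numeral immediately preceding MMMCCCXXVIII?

MMMCCCXXVIII = 3328, so the previous integer is 3328 - 1 = 3327

MMMCCCXXVII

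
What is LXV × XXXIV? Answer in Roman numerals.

LXV = 65
XXXIV = 34
65 × 34 = 2210

MMCCX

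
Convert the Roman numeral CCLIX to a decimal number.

CCLIX: C=100, C=100, L=50, IX=9
100 + 100 + 50 + 9 = 259

259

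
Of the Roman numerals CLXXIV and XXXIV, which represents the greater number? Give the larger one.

CLXXIV = 174
XXXIV = 34
174 is larger

CLXXIV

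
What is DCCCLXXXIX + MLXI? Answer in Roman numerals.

DCCCLXXXIX = 889
MLXI = 1061
889 + 1061 = 1950

MCML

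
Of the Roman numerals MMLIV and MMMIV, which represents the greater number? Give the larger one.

MMLIV = 2054
MMMIV = 3004
3004 is larger

MMMIV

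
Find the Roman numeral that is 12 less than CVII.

CVII = 107
107 - 12 = 95

XCV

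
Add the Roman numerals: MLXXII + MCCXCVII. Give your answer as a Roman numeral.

MLXXII = 1072
MCCXCVII = 1297
1072 + 1297 = 2369

MMCCCLXIX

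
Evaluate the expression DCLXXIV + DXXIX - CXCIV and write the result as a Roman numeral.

DCLXXIV = 674, DXXIX = 529, CXCIV = 194
674 + 529 = 1203
1203 - 194 = 1009

MIX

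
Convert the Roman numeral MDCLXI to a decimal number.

MDCLXI: M=1000, D=500, C=100, L=50, X=10, I=1
1000 + 500 + 100 + 50 + 10 + 1 = 1661

1661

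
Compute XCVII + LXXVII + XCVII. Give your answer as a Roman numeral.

XCVII = 97, LXXVII = 77, XCVII = 97
97 + 77 = 174
174 + 97 = 271

CCLXXI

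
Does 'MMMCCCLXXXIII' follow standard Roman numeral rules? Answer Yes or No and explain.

'MMMCCCLXXXIII': Check the rules: uses only the symbols I, V, X, L, C, D, M; no symbol is repeated more than three times in a row; V, L and D each appear at most once; no smaller symbol precedes a larger one (values never increase from left to right). Value: M (1000) + M (1000) + M (1000) + C (100) + C (100) + C (100) + L (50) + X (10) + X (10) + X (10) + I (1) + I (1) + I (1) = 3383. So it is a valid standard Roman numeral.

Yes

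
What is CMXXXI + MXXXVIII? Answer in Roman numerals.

CMXXXI = 931
MXXXVIII = 1038
931 + 1038 = 1969

MCMLXIX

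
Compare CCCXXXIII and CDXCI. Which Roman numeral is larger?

CCCXXXIII = 333
CDXCI = 491
491 is larger

CDXCI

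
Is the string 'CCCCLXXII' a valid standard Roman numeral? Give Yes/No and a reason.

'CCCCLXXII': More than 3 consecutive C's

No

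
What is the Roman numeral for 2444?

Convert 2444 to Roman numerals:
  2444 contains 2×1000 (MM)
  444 contains 1×400 (CD)
  44 contains 1×40 (XL)
  4 contains 1×4 (IV)

MMCDXLIV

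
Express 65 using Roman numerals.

Convert 65 to Roman numerals:
  65 contains 1×50 (L)
  15 contains 1×10 (X)
  5 contains 1×5 (V)

LXV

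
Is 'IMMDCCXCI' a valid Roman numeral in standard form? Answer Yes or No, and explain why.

'IMMDCCXCI': Invalid subtractive combination: IM

No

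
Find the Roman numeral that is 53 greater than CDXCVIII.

CDXCVIII = 498
498 + 53 = 551

DLI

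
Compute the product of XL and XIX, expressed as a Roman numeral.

XL = 40
XIX = 19
40 × 19 = 760

DCCLX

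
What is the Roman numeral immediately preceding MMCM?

MMCM = 2900; previous is 2899

MMDCCCXCIX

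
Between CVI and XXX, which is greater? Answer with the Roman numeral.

CVI = 106
XXX = 30
106 is larger

CVI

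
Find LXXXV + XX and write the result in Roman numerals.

LXXXV = 85
XX = 20
85 + 20 = 105

CV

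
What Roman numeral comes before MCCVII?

MCCVII = 1207; previous is 1206

MCCVI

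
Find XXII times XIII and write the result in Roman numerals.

XXII = 22
XIII = 13
22 × 13 = 286

CCLXXXVI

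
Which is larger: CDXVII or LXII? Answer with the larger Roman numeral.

CDXVII = 417
LXII = 62
417 is larger

CDXVII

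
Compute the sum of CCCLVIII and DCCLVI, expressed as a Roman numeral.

CCCLVIII = 358
DCCLVI = 756
358 + 756 = 1114

MCXIV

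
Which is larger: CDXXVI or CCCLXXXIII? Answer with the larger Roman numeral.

CDXXVI = 426
CCCLXXXIII = 383
426 is larger

CDXXVI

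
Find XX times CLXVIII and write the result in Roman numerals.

XX = 20
CLXVIII = 168
20 × 168 = 3360

MMMCCCLX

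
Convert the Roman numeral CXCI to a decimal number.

CXCI: C=100, XC=90, I=1
100 + 90 + 1 = 191

191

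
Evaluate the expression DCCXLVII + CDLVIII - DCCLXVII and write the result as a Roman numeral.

DCCXLVII = 747, CDLVIII = 458, DCCLXVII = 767
747 + 458 = 1205
1205 - 767 = 438

CDXXXVIII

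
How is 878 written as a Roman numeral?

Convert 878 to Roman numerals:
  878 contains 1×500 (D)
  378 contains 3×100 (CCC)
  78 contains 1×50 (L)
  28 contains 2×10 (XX)
  8 contains 1×5 (V)
  3 contains 3×1 (III)

DCCCLXXVIII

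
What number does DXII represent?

DXII: D=500, X=10, I=1, I=1
500 + 10 + 1 + 1 = 512

512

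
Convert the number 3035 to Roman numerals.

Convert 3035 to Roman numerals:
  3035 contains 3×1000 (MMM)
  35 contains 3×10 (XXX)
  5 contains 1×5 (V)

MMMXXXV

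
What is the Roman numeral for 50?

Convert 50 to Roman numerals:
  50 contains 1×50 (L)

L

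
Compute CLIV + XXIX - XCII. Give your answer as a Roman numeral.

CLIV = 154, XXIX = 29, XCII = 92
154 + 29 = 183
183 - 92 = 91

XCI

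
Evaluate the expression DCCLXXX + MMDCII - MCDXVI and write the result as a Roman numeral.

DCCLXXX = 780, MMDCII = 2602, MCDXVI = 1416
780 + 2602 = 3382
3382 - 1416 = 1966

MCMLXVI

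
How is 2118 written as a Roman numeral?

Convert 2118 to Roman numerals:
  2118 contains 2×1000 (MM)
  118 contains 1×100 (C)
  18 contains 1×10 (X)
  8 contains 1×5 (V)
  3 contains 3×1 (III)

MMCXVIII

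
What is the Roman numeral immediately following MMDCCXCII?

MMDCCXCII = 2792; next is 2793

MMDCCXCIII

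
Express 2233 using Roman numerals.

Convert 2233 to Roman numerals:
  2233 contains 2×1000 (MM)
  233 contains 2×100 (CC)
  33 contains 3×10 (XXX)
  3 contains 3×1 (III)

MMCCXXXIII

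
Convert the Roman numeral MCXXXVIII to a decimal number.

MCXXXVIII: M=1000, C=100, X=10, X=10, X=10, V=5, I=1, I=1, I=1
1000 + 100 + 10 + 10 + 10 + 5 + 1 + 1 + 1 = 1138

1138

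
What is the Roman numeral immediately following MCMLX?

MCMLX = 1960; next is 1961

MCMLXI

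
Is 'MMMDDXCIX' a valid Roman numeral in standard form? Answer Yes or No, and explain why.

'MMMDDXCIX': D should not appear more than once

No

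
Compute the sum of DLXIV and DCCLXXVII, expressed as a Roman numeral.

DLXIV = 564
DCCLXXVII = 777
564 + 777 = 1341

MCCCXLI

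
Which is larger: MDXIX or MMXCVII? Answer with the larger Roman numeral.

MDXIX = 1519
MMXCVII = 2097
2097 is larger

MMXCVII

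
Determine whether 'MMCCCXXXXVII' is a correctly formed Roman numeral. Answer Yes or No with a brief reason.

'MMCCCXXXXVII': More than 3 consecutive X's

No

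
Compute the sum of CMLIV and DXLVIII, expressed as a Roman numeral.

CMLIV = 954
DXLVIII = 548
954 + 548 = 1502

MDII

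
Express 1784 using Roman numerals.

Convert 1784 to Roman numerals:
  1784 contains 1×1000 (M)
  784 contains 1×500 (D)
  284 contains 2×100 (CC)
  84 contains 1×50 (L)
  34 contains 3×10 (XXX)
  4 contains 1×4 (IV)

MDCCLXXXIV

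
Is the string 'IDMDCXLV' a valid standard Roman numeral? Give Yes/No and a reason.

'IDMDCXLV': D should not appear more than once

No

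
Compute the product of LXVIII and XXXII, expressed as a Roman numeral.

LXVIII = 68
XXXII = 32
68 × 32 = 2176

MMCLXXVI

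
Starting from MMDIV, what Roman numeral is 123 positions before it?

MMDIV = 2504
2504 - 123 = 2381

MMCCCLXXXI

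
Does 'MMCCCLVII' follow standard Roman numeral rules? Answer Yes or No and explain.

'MMCCCLVII': Check the rules: uses only the symbols I, V, X, L, C, D, M; no symbol is repeated more than three times in a row; V, L and D each appear at most once; no smaller symbol precedes a larger one (values never increase from left to right). Value: M (1000) + M (1000) + C (100) + C (100) + C (100) + L (50) + V (5) + I (1) + I (1) = 2357. So it is a valid standard Roman numeral.

Yes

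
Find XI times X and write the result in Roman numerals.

XI = 11
X = 10
11 × 10 = 110

CX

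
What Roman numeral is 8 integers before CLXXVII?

CLXXVII = 177
177 - 8 = 169

CLXIX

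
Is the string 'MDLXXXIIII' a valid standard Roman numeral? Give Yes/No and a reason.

'MDLXXXIIII': More than 3 consecutive I's

No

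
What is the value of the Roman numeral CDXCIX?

CDXCIX: CD=400, XC=90, IX=9
400 + 90 + 9 = 499

499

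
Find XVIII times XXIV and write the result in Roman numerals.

XVIII = 18
XXIV = 24
18 × 24 = 432

CDXXXII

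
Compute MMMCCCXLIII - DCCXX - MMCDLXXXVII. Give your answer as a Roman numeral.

MMMCCCXLIII = 3343, DCCXX = 720, MMCDLXXXVII = 2487
3343 - 720 = 2623
2623 - 2487 = 136

CXXXVI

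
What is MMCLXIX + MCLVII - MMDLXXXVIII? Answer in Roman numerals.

MMCLXIX = 2169, MCLVII = 1157, MMDLXXXVIII = 2588
2169 + 1157 = 3326
3326 - 2588 = 738

DCCXXXVIII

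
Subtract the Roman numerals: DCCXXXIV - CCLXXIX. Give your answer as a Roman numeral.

DCCXXXIV = 734
CCLXXIX = 279
734 - 279 = 455

CDLV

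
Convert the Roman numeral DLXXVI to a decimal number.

DLXXVI: D=500, L=50, X=10, X=10, V=5, I=1
500 + 50 + 10 + 10 + 5 + 1 = 576

576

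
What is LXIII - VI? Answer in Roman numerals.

LXIII = 63
VI = 6
63 - 6 = 57

LVII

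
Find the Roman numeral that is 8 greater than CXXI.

CXXI = 121
121 + 8 = 129

CXXIX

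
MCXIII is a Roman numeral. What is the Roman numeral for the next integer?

MCXIII = 1113; next is 1114

MCXIV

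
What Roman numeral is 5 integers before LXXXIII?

LXXXIII = 83
83 - 5 = 78

LXXVIII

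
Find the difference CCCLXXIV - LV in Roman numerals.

CCCLXXIV = 374
LV = 55
374 - 55 = 319

CCCXIX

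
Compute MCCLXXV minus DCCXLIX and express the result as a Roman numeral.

MCCLXXV = 1275
DCCXLIX = 749
1275 - 749 = 526

DXXVI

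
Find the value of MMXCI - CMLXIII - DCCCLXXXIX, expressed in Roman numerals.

MMXCI = 2091, CMLXIII = 963, DCCCLXXXIX = 889
2091 - 963 = 1128
1128 - 889 = 239

CCXXXIX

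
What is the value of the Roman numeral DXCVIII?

DXCVIII: D=500, XC=90, V=5, I=1, I=1, I=1
500 + 90 + 5 + 1 + 1 + 1 = 598

598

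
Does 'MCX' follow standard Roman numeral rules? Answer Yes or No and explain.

'MCX': Check the rules: uses only the symbols I, V, X, L, C, D, M; no symbol is repeated more than three times in a row; V, L and D each appear at most once; no smaller symbol precedes a larger one (values never increase from left to right). Value: M (1000) + C (100) + X (10) = 1110. So it is a valid standard Roman numeral.

Yes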